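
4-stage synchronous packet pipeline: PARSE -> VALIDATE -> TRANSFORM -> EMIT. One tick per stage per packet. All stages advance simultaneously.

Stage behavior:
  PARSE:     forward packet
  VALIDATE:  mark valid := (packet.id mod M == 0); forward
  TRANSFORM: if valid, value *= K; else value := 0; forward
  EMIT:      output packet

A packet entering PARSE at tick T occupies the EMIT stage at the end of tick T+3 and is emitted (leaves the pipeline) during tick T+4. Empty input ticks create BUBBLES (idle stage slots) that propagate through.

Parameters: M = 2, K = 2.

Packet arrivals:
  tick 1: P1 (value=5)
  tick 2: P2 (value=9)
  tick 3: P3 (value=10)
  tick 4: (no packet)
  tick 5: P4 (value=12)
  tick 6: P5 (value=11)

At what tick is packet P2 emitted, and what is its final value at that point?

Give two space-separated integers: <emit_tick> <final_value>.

Answer: 6 18

Derivation:
Tick 1: [PARSE:P1(v=5,ok=F), VALIDATE:-, TRANSFORM:-, EMIT:-] out:-; in:P1
Tick 2: [PARSE:P2(v=9,ok=F), VALIDATE:P1(v=5,ok=F), TRANSFORM:-, EMIT:-] out:-; in:P2
Tick 3: [PARSE:P3(v=10,ok=F), VALIDATE:P2(v=9,ok=T), TRANSFORM:P1(v=0,ok=F), EMIT:-] out:-; in:P3
Tick 4: [PARSE:-, VALIDATE:P3(v=10,ok=F), TRANSFORM:P2(v=18,ok=T), EMIT:P1(v=0,ok=F)] out:-; in:-
Tick 5: [PARSE:P4(v=12,ok=F), VALIDATE:-, TRANSFORM:P3(v=0,ok=F), EMIT:P2(v=18,ok=T)] out:P1(v=0); in:P4
Tick 6: [PARSE:P5(v=11,ok=F), VALIDATE:P4(v=12,ok=T), TRANSFORM:-, EMIT:P3(v=0,ok=F)] out:P2(v=18); in:P5
Tick 7: [PARSE:-, VALIDATE:P5(v=11,ok=F), TRANSFORM:P4(v=24,ok=T), EMIT:-] out:P3(v=0); in:-
Tick 8: [PARSE:-, VALIDATE:-, TRANSFORM:P5(v=0,ok=F), EMIT:P4(v=24,ok=T)] out:-; in:-
Tick 9: [PARSE:-, VALIDATE:-, TRANSFORM:-, EMIT:P5(v=0,ok=F)] out:P4(v=24); in:-
Tick 10: [PARSE:-, VALIDATE:-, TRANSFORM:-, EMIT:-] out:P5(v=0); in:-
P2: arrives tick 2, valid=True (id=2, id%2=0), emit tick 6, final value 18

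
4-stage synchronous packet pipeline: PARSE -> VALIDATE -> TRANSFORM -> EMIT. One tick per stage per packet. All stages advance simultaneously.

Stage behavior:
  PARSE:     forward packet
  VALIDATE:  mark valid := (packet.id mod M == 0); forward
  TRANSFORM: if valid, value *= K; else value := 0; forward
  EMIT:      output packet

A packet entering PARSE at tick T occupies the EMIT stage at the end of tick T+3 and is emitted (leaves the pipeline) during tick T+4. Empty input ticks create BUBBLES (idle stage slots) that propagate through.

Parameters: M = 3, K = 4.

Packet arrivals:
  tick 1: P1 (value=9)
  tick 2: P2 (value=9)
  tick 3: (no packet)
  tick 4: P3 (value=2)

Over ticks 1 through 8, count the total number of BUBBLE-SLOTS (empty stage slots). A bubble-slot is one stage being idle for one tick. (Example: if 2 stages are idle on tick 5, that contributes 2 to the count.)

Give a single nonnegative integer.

Tick 1: [PARSE:P1(v=9,ok=F), VALIDATE:-, TRANSFORM:-, EMIT:-] out:-; bubbles=3
Tick 2: [PARSE:P2(v=9,ok=F), VALIDATE:P1(v=9,ok=F), TRANSFORM:-, EMIT:-] out:-; bubbles=2
Tick 3: [PARSE:-, VALIDATE:P2(v=9,ok=F), TRANSFORM:P1(v=0,ok=F), EMIT:-] out:-; bubbles=2
Tick 4: [PARSE:P3(v=2,ok=F), VALIDATE:-, TRANSFORM:P2(v=0,ok=F), EMIT:P1(v=0,ok=F)] out:-; bubbles=1
Tick 5: [PARSE:-, VALIDATE:P3(v=2,ok=T), TRANSFORM:-, EMIT:P2(v=0,ok=F)] out:P1(v=0); bubbles=2
Tick 6: [PARSE:-, VALIDATE:-, TRANSFORM:P3(v=8,ok=T), EMIT:-] out:P2(v=0); bubbles=3
Tick 7: [PARSE:-, VALIDATE:-, TRANSFORM:-, EMIT:P3(v=8,ok=T)] out:-; bubbles=3
Tick 8: [PARSE:-, VALIDATE:-, TRANSFORM:-, EMIT:-] out:P3(v=8); bubbles=4
Total bubble-slots: 20

Answer: 20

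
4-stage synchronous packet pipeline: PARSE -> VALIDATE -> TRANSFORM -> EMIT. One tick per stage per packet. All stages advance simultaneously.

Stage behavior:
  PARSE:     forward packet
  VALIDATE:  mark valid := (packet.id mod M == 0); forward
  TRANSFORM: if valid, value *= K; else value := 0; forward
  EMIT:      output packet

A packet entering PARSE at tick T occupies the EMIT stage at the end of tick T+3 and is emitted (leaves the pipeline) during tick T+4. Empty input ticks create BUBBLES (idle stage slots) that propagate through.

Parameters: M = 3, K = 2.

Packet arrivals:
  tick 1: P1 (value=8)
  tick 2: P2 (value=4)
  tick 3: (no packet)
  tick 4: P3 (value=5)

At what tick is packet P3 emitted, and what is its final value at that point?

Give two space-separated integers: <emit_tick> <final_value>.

Tick 1: [PARSE:P1(v=8,ok=F), VALIDATE:-, TRANSFORM:-, EMIT:-] out:-; in:P1
Tick 2: [PARSE:P2(v=4,ok=F), VALIDATE:P1(v=8,ok=F), TRANSFORM:-, EMIT:-] out:-; in:P2
Tick 3: [PARSE:-, VALIDATE:P2(v=4,ok=F), TRANSFORM:P1(v=0,ok=F), EMIT:-] out:-; in:-
Tick 4: [PARSE:P3(v=5,ok=F), VALIDATE:-, TRANSFORM:P2(v=0,ok=F), EMIT:P1(v=0,ok=F)] out:-; in:P3
Tick 5: [PARSE:-, VALIDATE:P3(v=5,ok=T), TRANSFORM:-, EMIT:P2(v=0,ok=F)] out:P1(v=0); in:-
Tick 6: [PARSE:-, VALIDATE:-, TRANSFORM:P3(v=10,ok=T), EMIT:-] out:P2(v=0); in:-
Tick 7: [PARSE:-, VALIDATE:-, TRANSFORM:-, EMIT:P3(v=10,ok=T)] out:-; in:-
Tick 8: [PARSE:-, VALIDATE:-, TRANSFORM:-, EMIT:-] out:P3(v=10); in:-
P3: arrives tick 4, valid=True (id=3, id%3=0), emit tick 8, final value 10

Answer: 8 10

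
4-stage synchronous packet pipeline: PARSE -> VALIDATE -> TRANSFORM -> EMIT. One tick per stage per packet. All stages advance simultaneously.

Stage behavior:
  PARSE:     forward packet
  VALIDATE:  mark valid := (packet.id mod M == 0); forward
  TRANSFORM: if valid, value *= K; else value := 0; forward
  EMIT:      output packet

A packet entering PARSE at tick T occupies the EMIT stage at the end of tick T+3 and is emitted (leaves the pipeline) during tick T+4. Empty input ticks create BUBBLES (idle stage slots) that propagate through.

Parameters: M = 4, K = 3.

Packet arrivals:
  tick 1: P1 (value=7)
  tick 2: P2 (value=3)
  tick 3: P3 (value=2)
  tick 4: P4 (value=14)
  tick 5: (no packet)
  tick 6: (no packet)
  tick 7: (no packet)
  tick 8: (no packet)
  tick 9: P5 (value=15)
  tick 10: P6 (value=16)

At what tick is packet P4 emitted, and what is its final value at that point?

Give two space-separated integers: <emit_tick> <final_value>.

Tick 1: [PARSE:P1(v=7,ok=F), VALIDATE:-, TRANSFORM:-, EMIT:-] out:-; in:P1
Tick 2: [PARSE:P2(v=3,ok=F), VALIDATE:P1(v=7,ok=F), TRANSFORM:-, EMIT:-] out:-; in:P2
Tick 3: [PARSE:P3(v=2,ok=F), VALIDATE:P2(v=3,ok=F), TRANSFORM:P1(v=0,ok=F), EMIT:-] out:-; in:P3
Tick 4: [PARSE:P4(v=14,ok=F), VALIDATE:P3(v=2,ok=F), TRANSFORM:P2(v=0,ok=F), EMIT:P1(v=0,ok=F)] out:-; in:P4
Tick 5: [PARSE:-, VALIDATE:P4(v=14,ok=T), TRANSFORM:P3(v=0,ok=F), EMIT:P2(v=0,ok=F)] out:P1(v=0); in:-
Tick 6: [PARSE:-, VALIDATE:-, TRANSFORM:P4(v=42,ok=T), EMIT:P3(v=0,ok=F)] out:P2(v=0); in:-
Tick 7: [PARSE:-, VALIDATE:-, TRANSFORM:-, EMIT:P4(v=42,ok=T)] out:P3(v=0); in:-
Tick 8: [PARSE:-, VALIDATE:-, TRANSFORM:-, EMIT:-] out:P4(v=42); in:-
Tick 9: [PARSE:P5(v=15,ok=F), VALIDATE:-, TRANSFORM:-, EMIT:-] out:-; in:P5
Tick 10: [PARSE:P6(v=16,ok=F), VALIDATE:P5(v=15,ok=F), TRANSFORM:-, EMIT:-] out:-; in:P6
Tick 11: [PARSE:-, VALIDATE:P6(v=16,ok=F), TRANSFORM:P5(v=0,ok=F), EMIT:-] out:-; in:-
Tick 12: [PARSE:-, VALIDATE:-, TRANSFORM:P6(v=0,ok=F), EMIT:P5(v=0,ok=F)] out:-; in:-
Tick 13: [PARSE:-, VALIDATE:-, TRANSFORM:-, EMIT:P6(v=0,ok=F)] out:P5(v=0); in:-
Tick 14: [PARSE:-, VALIDATE:-, TRANSFORM:-, EMIT:-] out:P6(v=0); in:-
P4: arrives tick 4, valid=True (id=4, id%4=0), emit tick 8, final value 42

Answer: 8 42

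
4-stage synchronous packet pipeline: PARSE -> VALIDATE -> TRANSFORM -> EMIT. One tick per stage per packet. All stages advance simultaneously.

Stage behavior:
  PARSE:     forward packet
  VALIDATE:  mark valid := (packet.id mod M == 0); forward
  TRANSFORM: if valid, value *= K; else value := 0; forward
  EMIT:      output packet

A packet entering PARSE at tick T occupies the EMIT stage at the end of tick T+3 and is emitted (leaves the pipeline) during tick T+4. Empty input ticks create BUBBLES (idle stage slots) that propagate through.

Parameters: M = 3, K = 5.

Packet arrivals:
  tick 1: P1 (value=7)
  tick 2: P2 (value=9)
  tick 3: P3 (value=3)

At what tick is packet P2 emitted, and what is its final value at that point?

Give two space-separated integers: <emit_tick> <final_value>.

Tick 1: [PARSE:P1(v=7,ok=F), VALIDATE:-, TRANSFORM:-, EMIT:-] out:-; in:P1
Tick 2: [PARSE:P2(v=9,ok=F), VALIDATE:P1(v=7,ok=F), TRANSFORM:-, EMIT:-] out:-; in:P2
Tick 3: [PARSE:P3(v=3,ok=F), VALIDATE:P2(v=9,ok=F), TRANSFORM:P1(v=0,ok=F), EMIT:-] out:-; in:P3
Tick 4: [PARSE:-, VALIDATE:P3(v=3,ok=T), TRANSFORM:P2(v=0,ok=F), EMIT:P1(v=0,ok=F)] out:-; in:-
Tick 5: [PARSE:-, VALIDATE:-, TRANSFORM:P3(v=15,ok=T), EMIT:P2(v=0,ok=F)] out:P1(v=0); in:-
Tick 6: [PARSE:-, VALIDATE:-, TRANSFORM:-, EMIT:P3(v=15,ok=T)] out:P2(v=0); in:-
Tick 7: [PARSE:-, VALIDATE:-, TRANSFORM:-, EMIT:-] out:P3(v=15); in:-
P2: arrives tick 2, valid=False (id=2, id%3=2), emit tick 6, final value 0

Answer: 6 0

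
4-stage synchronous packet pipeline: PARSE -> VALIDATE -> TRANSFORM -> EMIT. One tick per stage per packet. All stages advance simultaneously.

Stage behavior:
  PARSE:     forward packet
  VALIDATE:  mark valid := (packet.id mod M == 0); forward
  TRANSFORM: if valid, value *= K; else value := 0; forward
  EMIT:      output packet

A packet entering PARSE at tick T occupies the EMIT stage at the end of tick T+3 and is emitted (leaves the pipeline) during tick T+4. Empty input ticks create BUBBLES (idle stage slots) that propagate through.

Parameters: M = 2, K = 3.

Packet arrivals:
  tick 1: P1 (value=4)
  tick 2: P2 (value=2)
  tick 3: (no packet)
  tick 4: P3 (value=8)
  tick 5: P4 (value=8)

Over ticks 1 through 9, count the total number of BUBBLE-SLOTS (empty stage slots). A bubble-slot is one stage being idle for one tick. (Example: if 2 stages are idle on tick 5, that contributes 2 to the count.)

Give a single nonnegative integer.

Tick 1: [PARSE:P1(v=4,ok=F), VALIDATE:-, TRANSFORM:-, EMIT:-] out:-; bubbles=3
Tick 2: [PARSE:P2(v=2,ok=F), VALIDATE:P1(v=4,ok=F), TRANSFORM:-, EMIT:-] out:-; bubbles=2
Tick 3: [PARSE:-, VALIDATE:P2(v=2,ok=T), TRANSFORM:P1(v=0,ok=F), EMIT:-] out:-; bubbles=2
Tick 4: [PARSE:P3(v=8,ok=F), VALIDATE:-, TRANSFORM:P2(v=6,ok=T), EMIT:P1(v=0,ok=F)] out:-; bubbles=1
Tick 5: [PARSE:P4(v=8,ok=F), VALIDATE:P3(v=8,ok=F), TRANSFORM:-, EMIT:P2(v=6,ok=T)] out:P1(v=0); bubbles=1
Tick 6: [PARSE:-, VALIDATE:P4(v=8,ok=T), TRANSFORM:P3(v=0,ok=F), EMIT:-] out:P2(v=6); bubbles=2
Tick 7: [PARSE:-, VALIDATE:-, TRANSFORM:P4(v=24,ok=T), EMIT:P3(v=0,ok=F)] out:-; bubbles=2
Tick 8: [PARSE:-, VALIDATE:-, TRANSFORM:-, EMIT:P4(v=24,ok=T)] out:P3(v=0); bubbles=3
Tick 9: [PARSE:-, VALIDATE:-, TRANSFORM:-, EMIT:-] out:P4(v=24); bubbles=4
Total bubble-slots: 20

Answer: 20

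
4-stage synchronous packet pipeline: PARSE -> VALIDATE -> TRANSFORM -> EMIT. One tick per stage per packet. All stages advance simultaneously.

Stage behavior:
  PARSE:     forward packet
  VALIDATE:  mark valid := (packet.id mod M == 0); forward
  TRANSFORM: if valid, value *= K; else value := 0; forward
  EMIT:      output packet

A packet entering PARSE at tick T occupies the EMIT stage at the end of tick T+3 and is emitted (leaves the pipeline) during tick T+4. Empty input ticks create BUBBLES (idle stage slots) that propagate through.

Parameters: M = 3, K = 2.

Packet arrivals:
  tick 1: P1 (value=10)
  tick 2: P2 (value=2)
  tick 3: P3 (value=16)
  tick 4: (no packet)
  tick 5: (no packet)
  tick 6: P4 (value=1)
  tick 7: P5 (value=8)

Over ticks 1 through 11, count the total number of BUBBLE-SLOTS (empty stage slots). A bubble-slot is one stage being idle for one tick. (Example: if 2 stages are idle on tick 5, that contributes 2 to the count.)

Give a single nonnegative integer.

Answer: 24

Derivation:
Tick 1: [PARSE:P1(v=10,ok=F), VALIDATE:-, TRANSFORM:-, EMIT:-] out:-; bubbles=3
Tick 2: [PARSE:P2(v=2,ok=F), VALIDATE:P1(v=10,ok=F), TRANSFORM:-, EMIT:-] out:-; bubbles=2
Tick 3: [PARSE:P3(v=16,ok=F), VALIDATE:P2(v=2,ok=F), TRANSFORM:P1(v=0,ok=F), EMIT:-] out:-; bubbles=1
Tick 4: [PARSE:-, VALIDATE:P3(v=16,ok=T), TRANSFORM:P2(v=0,ok=F), EMIT:P1(v=0,ok=F)] out:-; bubbles=1
Tick 5: [PARSE:-, VALIDATE:-, TRANSFORM:P3(v=32,ok=T), EMIT:P2(v=0,ok=F)] out:P1(v=0); bubbles=2
Tick 6: [PARSE:P4(v=1,ok=F), VALIDATE:-, TRANSFORM:-, EMIT:P3(v=32,ok=T)] out:P2(v=0); bubbles=2
Tick 7: [PARSE:P5(v=8,ok=F), VALIDATE:P4(v=1,ok=F), TRANSFORM:-, EMIT:-] out:P3(v=32); bubbles=2
Tick 8: [PARSE:-, VALIDATE:P5(v=8,ok=F), TRANSFORM:P4(v=0,ok=F), EMIT:-] out:-; bubbles=2
Tick 9: [PARSE:-, VALIDATE:-, TRANSFORM:P5(v=0,ok=F), EMIT:P4(v=0,ok=F)] out:-; bubbles=2
Tick 10: [PARSE:-, VALIDATE:-, TRANSFORM:-, EMIT:P5(v=0,ok=F)] out:P4(v=0); bubbles=3
Tick 11: [PARSE:-, VALIDATE:-, TRANSFORM:-, EMIT:-] out:P5(v=0); bubbles=4
Total bubble-slots: 24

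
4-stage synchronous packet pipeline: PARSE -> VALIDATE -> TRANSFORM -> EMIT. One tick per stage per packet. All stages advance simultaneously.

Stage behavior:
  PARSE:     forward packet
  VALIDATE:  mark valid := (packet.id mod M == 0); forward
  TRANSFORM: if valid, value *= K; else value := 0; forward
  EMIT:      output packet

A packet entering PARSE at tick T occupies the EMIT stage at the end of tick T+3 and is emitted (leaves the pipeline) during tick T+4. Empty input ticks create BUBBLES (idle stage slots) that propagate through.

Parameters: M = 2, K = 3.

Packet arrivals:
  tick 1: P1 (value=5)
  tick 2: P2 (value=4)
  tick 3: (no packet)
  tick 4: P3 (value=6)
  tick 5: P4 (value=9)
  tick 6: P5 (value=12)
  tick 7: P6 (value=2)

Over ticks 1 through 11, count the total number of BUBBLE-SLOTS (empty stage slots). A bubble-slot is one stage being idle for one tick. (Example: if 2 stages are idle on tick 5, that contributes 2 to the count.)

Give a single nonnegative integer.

Tick 1: [PARSE:P1(v=5,ok=F), VALIDATE:-, TRANSFORM:-, EMIT:-] out:-; bubbles=3
Tick 2: [PARSE:P2(v=4,ok=F), VALIDATE:P1(v=5,ok=F), TRANSFORM:-, EMIT:-] out:-; bubbles=2
Tick 3: [PARSE:-, VALIDATE:P2(v=4,ok=T), TRANSFORM:P1(v=0,ok=F), EMIT:-] out:-; bubbles=2
Tick 4: [PARSE:P3(v=6,ok=F), VALIDATE:-, TRANSFORM:P2(v=12,ok=T), EMIT:P1(v=0,ok=F)] out:-; bubbles=1
Tick 5: [PARSE:P4(v=9,ok=F), VALIDATE:P3(v=6,ok=F), TRANSFORM:-, EMIT:P2(v=12,ok=T)] out:P1(v=0); bubbles=1
Tick 6: [PARSE:P5(v=12,ok=F), VALIDATE:P4(v=9,ok=T), TRANSFORM:P3(v=0,ok=F), EMIT:-] out:P2(v=12); bubbles=1
Tick 7: [PARSE:P6(v=2,ok=F), VALIDATE:P5(v=12,ok=F), TRANSFORM:P4(v=27,ok=T), EMIT:P3(v=0,ok=F)] out:-; bubbles=0
Tick 8: [PARSE:-, VALIDATE:P6(v=2,ok=T), TRANSFORM:P5(v=0,ok=F), EMIT:P4(v=27,ok=T)] out:P3(v=0); bubbles=1
Tick 9: [PARSE:-, VALIDATE:-, TRANSFORM:P6(v=6,ok=T), EMIT:P5(v=0,ok=F)] out:P4(v=27); bubbles=2
Tick 10: [PARSE:-, VALIDATE:-, TRANSFORM:-, EMIT:P6(v=6,ok=T)] out:P5(v=0); bubbles=3
Tick 11: [PARSE:-, VALIDATE:-, TRANSFORM:-, EMIT:-] out:P6(v=6); bubbles=4
Total bubble-slots: 20

Answer: 20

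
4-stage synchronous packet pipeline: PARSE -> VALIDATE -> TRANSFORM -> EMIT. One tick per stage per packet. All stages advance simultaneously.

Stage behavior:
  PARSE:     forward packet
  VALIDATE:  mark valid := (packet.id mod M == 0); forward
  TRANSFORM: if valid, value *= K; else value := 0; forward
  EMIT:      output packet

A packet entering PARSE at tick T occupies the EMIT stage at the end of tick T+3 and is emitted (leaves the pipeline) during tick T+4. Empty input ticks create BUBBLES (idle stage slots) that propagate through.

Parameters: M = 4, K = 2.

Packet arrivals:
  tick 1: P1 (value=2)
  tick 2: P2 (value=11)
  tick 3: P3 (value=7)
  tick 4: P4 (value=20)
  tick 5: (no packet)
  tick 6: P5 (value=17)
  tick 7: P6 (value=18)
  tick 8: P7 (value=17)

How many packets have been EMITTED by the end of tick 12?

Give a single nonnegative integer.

Answer: 7

Derivation:
Tick 1: [PARSE:P1(v=2,ok=F), VALIDATE:-, TRANSFORM:-, EMIT:-] out:-; in:P1
Tick 2: [PARSE:P2(v=11,ok=F), VALIDATE:P1(v=2,ok=F), TRANSFORM:-, EMIT:-] out:-; in:P2
Tick 3: [PARSE:P3(v=7,ok=F), VALIDATE:P2(v=11,ok=F), TRANSFORM:P1(v=0,ok=F), EMIT:-] out:-; in:P3
Tick 4: [PARSE:P4(v=20,ok=F), VALIDATE:P3(v=7,ok=F), TRANSFORM:P2(v=0,ok=F), EMIT:P1(v=0,ok=F)] out:-; in:P4
Tick 5: [PARSE:-, VALIDATE:P4(v=20,ok=T), TRANSFORM:P3(v=0,ok=F), EMIT:P2(v=0,ok=F)] out:P1(v=0); in:-
Tick 6: [PARSE:P5(v=17,ok=F), VALIDATE:-, TRANSFORM:P4(v=40,ok=T), EMIT:P3(v=0,ok=F)] out:P2(v=0); in:P5
Tick 7: [PARSE:P6(v=18,ok=F), VALIDATE:P5(v=17,ok=F), TRANSFORM:-, EMIT:P4(v=40,ok=T)] out:P3(v=0); in:P6
Tick 8: [PARSE:P7(v=17,ok=F), VALIDATE:P6(v=18,ok=F), TRANSFORM:P5(v=0,ok=F), EMIT:-] out:P4(v=40); in:P7
Tick 9: [PARSE:-, VALIDATE:P7(v=17,ok=F), TRANSFORM:P6(v=0,ok=F), EMIT:P5(v=0,ok=F)] out:-; in:-
Tick 10: [PARSE:-, VALIDATE:-, TRANSFORM:P7(v=0,ok=F), EMIT:P6(v=0,ok=F)] out:P5(v=0); in:-
Tick 11: [PARSE:-, VALIDATE:-, TRANSFORM:-, EMIT:P7(v=0,ok=F)] out:P6(v=0); in:-
Tick 12: [PARSE:-, VALIDATE:-, TRANSFORM:-, EMIT:-] out:P7(v=0); in:-
Emitted by tick 12: ['P1', 'P2', 'P3', 'P4', 'P5', 'P6', 'P7']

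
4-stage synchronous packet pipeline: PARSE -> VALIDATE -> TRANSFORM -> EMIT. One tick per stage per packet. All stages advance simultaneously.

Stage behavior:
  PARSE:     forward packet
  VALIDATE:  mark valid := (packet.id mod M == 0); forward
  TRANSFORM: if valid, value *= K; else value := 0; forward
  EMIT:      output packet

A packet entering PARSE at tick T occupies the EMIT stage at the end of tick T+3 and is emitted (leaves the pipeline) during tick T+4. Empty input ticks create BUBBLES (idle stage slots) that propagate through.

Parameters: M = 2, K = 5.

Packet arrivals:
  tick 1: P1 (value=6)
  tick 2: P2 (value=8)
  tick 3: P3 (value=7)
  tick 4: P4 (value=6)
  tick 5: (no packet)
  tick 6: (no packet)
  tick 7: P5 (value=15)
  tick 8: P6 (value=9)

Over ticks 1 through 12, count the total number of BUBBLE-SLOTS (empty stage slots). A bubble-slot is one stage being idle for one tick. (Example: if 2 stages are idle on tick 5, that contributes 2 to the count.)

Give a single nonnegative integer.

Answer: 24

Derivation:
Tick 1: [PARSE:P1(v=6,ok=F), VALIDATE:-, TRANSFORM:-, EMIT:-] out:-; bubbles=3
Tick 2: [PARSE:P2(v=8,ok=F), VALIDATE:P1(v=6,ok=F), TRANSFORM:-, EMIT:-] out:-; bubbles=2
Tick 3: [PARSE:P3(v=7,ok=F), VALIDATE:P2(v=8,ok=T), TRANSFORM:P1(v=0,ok=F), EMIT:-] out:-; bubbles=1
Tick 4: [PARSE:P4(v=6,ok=F), VALIDATE:P3(v=7,ok=F), TRANSFORM:P2(v=40,ok=T), EMIT:P1(v=0,ok=F)] out:-; bubbles=0
Tick 5: [PARSE:-, VALIDATE:P4(v=6,ok=T), TRANSFORM:P3(v=0,ok=F), EMIT:P2(v=40,ok=T)] out:P1(v=0); bubbles=1
Tick 6: [PARSE:-, VALIDATE:-, TRANSFORM:P4(v=30,ok=T), EMIT:P3(v=0,ok=F)] out:P2(v=40); bubbles=2
Tick 7: [PARSE:P5(v=15,ok=F), VALIDATE:-, TRANSFORM:-, EMIT:P4(v=30,ok=T)] out:P3(v=0); bubbles=2
Tick 8: [PARSE:P6(v=9,ok=F), VALIDATE:P5(v=15,ok=F), TRANSFORM:-, EMIT:-] out:P4(v=30); bubbles=2
Tick 9: [PARSE:-, VALIDATE:P6(v=9,ok=T), TRANSFORM:P5(v=0,ok=F), EMIT:-] out:-; bubbles=2
Tick 10: [PARSE:-, VALIDATE:-, TRANSFORM:P6(v=45,ok=T), EMIT:P5(v=0,ok=F)] out:-; bubbles=2
Tick 11: [PARSE:-, VALIDATE:-, TRANSFORM:-, EMIT:P6(v=45,ok=T)] out:P5(v=0); bubbles=3
Tick 12: [PARSE:-, VALIDATE:-, TRANSFORM:-, EMIT:-] out:P6(v=45); bubbles=4
Total bubble-slots: 24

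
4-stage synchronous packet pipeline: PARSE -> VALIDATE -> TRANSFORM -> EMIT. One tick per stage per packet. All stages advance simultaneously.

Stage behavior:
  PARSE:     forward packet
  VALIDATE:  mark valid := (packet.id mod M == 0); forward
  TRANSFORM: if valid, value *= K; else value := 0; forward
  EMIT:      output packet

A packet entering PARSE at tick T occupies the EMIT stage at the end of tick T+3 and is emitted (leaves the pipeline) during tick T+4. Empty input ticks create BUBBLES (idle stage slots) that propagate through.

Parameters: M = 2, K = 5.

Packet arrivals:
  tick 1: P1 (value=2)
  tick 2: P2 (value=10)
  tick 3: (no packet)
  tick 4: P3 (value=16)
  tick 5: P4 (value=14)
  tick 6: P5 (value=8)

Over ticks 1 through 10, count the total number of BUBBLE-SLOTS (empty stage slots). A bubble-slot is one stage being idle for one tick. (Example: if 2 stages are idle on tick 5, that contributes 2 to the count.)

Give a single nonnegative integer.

Tick 1: [PARSE:P1(v=2,ok=F), VALIDATE:-, TRANSFORM:-, EMIT:-] out:-; bubbles=3
Tick 2: [PARSE:P2(v=10,ok=F), VALIDATE:P1(v=2,ok=F), TRANSFORM:-, EMIT:-] out:-; bubbles=2
Tick 3: [PARSE:-, VALIDATE:P2(v=10,ok=T), TRANSFORM:P1(v=0,ok=F), EMIT:-] out:-; bubbles=2
Tick 4: [PARSE:P3(v=16,ok=F), VALIDATE:-, TRANSFORM:P2(v=50,ok=T), EMIT:P1(v=0,ok=F)] out:-; bubbles=1
Tick 5: [PARSE:P4(v=14,ok=F), VALIDATE:P3(v=16,ok=F), TRANSFORM:-, EMIT:P2(v=50,ok=T)] out:P1(v=0); bubbles=1
Tick 6: [PARSE:P5(v=8,ok=F), VALIDATE:P4(v=14,ok=T), TRANSFORM:P3(v=0,ok=F), EMIT:-] out:P2(v=50); bubbles=1
Tick 7: [PARSE:-, VALIDATE:P5(v=8,ok=F), TRANSFORM:P4(v=70,ok=T), EMIT:P3(v=0,ok=F)] out:-; bubbles=1
Tick 8: [PARSE:-, VALIDATE:-, TRANSFORM:P5(v=0,ok=F), EMIT:P4(v=70,ok=T)] out:P3(v=0); bubbles=2
Tick 9: [PARSE:-, VALIDATE:-, TRANSFORM:-, EMIT:P5(v=0,ok=F)] out:P4(v=70); bubbles=3
Tick 10: [PARSE:-, VALIDATE:-, TRANSFORM:-, EMIT:-] out:P5(v=0); bubbles=4
Total bubble-slots: 20

Answer: 20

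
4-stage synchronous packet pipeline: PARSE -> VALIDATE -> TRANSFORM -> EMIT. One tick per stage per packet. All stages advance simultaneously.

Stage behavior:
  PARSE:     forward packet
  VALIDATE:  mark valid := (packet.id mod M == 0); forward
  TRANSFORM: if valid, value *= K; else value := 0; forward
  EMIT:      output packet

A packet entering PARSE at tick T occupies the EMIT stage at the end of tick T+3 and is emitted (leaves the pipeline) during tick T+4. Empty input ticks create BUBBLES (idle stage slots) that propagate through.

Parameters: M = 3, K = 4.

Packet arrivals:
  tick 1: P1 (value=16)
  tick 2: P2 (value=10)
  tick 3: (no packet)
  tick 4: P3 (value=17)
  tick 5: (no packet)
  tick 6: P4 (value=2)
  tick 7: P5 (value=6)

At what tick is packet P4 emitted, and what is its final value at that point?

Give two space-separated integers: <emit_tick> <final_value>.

Tick 1: [PARSE:P1(v=16,ok=F), VALIDATE:-, TRANSFORM:-, EMIT:-] out:-; in:P1
Tick 2: [PARSE:P2(v=10,ok=F), VALIDATE:P1(v=16,ok=F), TRANSFORM:-, EMIT:-] out:-; in:P2
Tick 3: [PARSE:-, VALIDATE:P2(v=10,ok=F), TRANSFORM:P1(v=0,ok=F), EMIT:-] out:-; in:-
Tick 4: [PARSE:P3(v=17,ok=F), VALIDATE:-, TRANSFORM:P2(v=0,ok=F), EMIT:P1(v=0,ok=F)] out:-; in:P3
Tick 5: [PARSE:-, VALIDATE:P3(v=17,ok=T), TRANSFORM:-, EMIT:P2(v=0,ok=F)] out:P1(v=0); in:-
Tick 6: [PARSE:P4(v=2,ok=F), VALIDATE:-, TRANSFORM:P3(v=68,ok=T), EMIT:-] out:P2(v=0); in:P4
Tick 7: [PARSE:P5(v=6,ok=F), VALIDATE:P4(v=2,ok=F), TRANSFORM:-, EMIT:P3(v=68,ok=T)] out:-; in:P5
Tick 8: [PARSE:-, VALIDATE:P5(v=6,ok=F), TRANSFORM:P4(v=0,ok=F), EMIT:-] out:P3(v=68); in:-
Tick 9: [PARSE:-, VALIDATE:-, TRANSFORM:P5(v=0,ok=F), EMIT:P4(v=0,ok=F)] out:-; in:-
Tick 10: [PARSE:-, VALIDATE:-, TRANSFORM:-, EMIT:P5(v=0,ok=F)] out:P4(v=0); in:-
Tick 11: [PARSE:-, VALIDATE:-, TRANSFORM:-, EMIT:-] out:P5(v=0); in:-
P4: arrives tick 6, valid=False (id=4, id%3=1), emit tick 10, final value 0

Answer: 10 0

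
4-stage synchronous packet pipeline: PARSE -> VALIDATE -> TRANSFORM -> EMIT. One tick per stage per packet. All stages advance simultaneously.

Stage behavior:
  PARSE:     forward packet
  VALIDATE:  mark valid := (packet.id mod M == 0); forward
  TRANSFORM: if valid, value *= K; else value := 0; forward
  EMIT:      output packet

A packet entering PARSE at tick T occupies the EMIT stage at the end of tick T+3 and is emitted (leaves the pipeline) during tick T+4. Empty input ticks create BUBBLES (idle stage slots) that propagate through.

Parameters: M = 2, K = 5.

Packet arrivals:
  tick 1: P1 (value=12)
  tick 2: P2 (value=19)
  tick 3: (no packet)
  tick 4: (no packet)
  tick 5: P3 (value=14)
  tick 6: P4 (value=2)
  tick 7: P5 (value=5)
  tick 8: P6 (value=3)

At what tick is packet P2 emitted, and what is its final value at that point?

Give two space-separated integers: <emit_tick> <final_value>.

Tick 1: [PARSE:P1(v=12,ok=F), VALIDATE:-, TRANSFORM:-, EMIT:-] out:-; in:P1
Tick 2: [PARSE:P2(v=19,ok=F), VALIDATE:P1(v=12,ok=F), TRANSFORM:-, EMIT:-] out:-; in:P2
Tick 3: [PARSE:-, VALIDATE:P2(v=19,ok=T), TRANSFORM:P1(v=0,ok=F), EMIT:-] out:-; in:-
Tick 4: [PARSE:-, VALIDATE:-, TRANSFORM:P2(v=95,ok=T), EMIT:P1(v=0,ok=F)] out:-; in:-
Tick 5: [PARSE:P3(v=14,ok=F), VALIDATE:-, TRANSFORM:-, EMIT:P2(v=95,ok=T)] out:P1(v=0); in:P3
Tick 6: [PARSE:P4(v=2,ok=F), VALIDATE:P3(v=14,ok=F), TRANSFORM:-, EMIT:-] out:P2(v=95); in:P4
Tick 7: [PARSE:P5(v=5,ok=F), VALIDATE:P4(v=2,ok=T), TRANSFORM:P3(v=0,ok=F), EMIT:-] out:-; in:P5
Tick 8: [PARSE:P6(v=3,ok=F), VALIDATE:P5(v=5,ok=F), TRANSFORM:P4(v=10,ok=T), EMIT:P3(v=0,ok=F)] out:-; in:P6
Tick 9: [PARSE:-, VALIDATE:P6(v=3,ok=T), TRANSFORM:P5(v=0,ok=F), EMIT:P4(v=10,ok=T)] out:P3(v=0); in:-
Tick 10: [PARSE:-, VALIDATE:-, TRANSFORM:P6(v=15,ok=T), EMIT:P5(v=0,ok=F)] out:P4(v=10); in:-
Tick 11: [PARSE:-, VALIDATE:-, TRANSFORM:-, EMIT:P6(v=15,ok=T)] out:P5(v=0); in:-
Tick 12: [PARSE:-, VALIDATE:-, TRANSFORM:-, EMIT:-] out:P6(v=15); in:-
P2: arrives tick 2, valid=True (id=2, id%2=0), emit tick 6, final value 95

Answer: 6 95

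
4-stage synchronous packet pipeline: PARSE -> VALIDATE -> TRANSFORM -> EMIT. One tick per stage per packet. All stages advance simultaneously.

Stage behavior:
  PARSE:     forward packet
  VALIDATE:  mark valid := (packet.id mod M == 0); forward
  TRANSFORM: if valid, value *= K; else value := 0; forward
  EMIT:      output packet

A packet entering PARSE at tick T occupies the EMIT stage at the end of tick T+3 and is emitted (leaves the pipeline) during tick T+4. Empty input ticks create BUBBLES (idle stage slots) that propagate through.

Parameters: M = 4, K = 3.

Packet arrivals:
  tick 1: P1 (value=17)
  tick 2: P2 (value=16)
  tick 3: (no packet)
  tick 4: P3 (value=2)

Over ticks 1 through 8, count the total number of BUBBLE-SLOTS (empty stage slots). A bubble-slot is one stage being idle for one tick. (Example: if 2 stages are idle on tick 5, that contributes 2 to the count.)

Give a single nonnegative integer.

Tick 1: [PARSE:P1(v=17,ok=F), VALIDATE:-, TRANSFORM:-, EMIT:-] out:-; bubbles=3
Tick 2: [PARSE:P2(v=16,ok=F), VALIDATE:P1(v=17,ok=F), TRANSFORM:-, EMIT:-] out:-; bubbles=2
Tick 3: [PARSE:-, VALIDATE:P2(v=16,ok=F), TRANSFORM:P1(v=0,ok=F), EMIT:-] out:-; bubbles=2
Tick 4: [PARSE:P3(v=2,ok=F), VALIDATE:-, TRANSFORM:P2(v=0,ok=F), EMIT:P1(v=0,ok=F)] out:-; bubbles=1
Tick 5: [PARSE:-, VALIDATE:P3(v=2,ok=F), TRANSFORM:-, EMIT:P2(v=0,ok=F)] out:P1(v=0); bubbles=2
Tick 6: [PARSE:-, VALIDATE:-, TRANSFORM:P3(v=0,ok=F), EMIT:-] out:P2(v=0); bubbles=3
Tick 7: [PARSE:-, VALIDATE:-, TRANSFORM:-, EMIT:P3(v=0,ok=F)] out:-; bubbles=3
Tick 8: [PARSE:-, VALIDATE:-, TRANSFORM:-, EMIT:-] out:P3(v=0); bubbles=4
Total bubble-slots: 20

Answer: 20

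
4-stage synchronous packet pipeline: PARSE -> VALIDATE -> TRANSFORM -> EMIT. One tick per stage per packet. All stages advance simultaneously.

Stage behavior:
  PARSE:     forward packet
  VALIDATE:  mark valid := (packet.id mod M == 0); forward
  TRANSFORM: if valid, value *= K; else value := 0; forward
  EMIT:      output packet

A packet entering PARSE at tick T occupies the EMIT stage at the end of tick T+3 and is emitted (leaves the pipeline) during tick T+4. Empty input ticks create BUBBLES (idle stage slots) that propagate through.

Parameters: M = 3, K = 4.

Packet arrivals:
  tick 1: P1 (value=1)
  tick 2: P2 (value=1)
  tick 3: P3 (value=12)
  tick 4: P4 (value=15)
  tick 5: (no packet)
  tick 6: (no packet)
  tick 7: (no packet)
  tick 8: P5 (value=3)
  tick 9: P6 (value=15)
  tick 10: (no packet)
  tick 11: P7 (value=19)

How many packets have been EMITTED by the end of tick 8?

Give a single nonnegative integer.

Tick 1: [PARSE:P1(v=1,ok=F), VALIDATE:-, TRANSFORM:-, EMIT:-] out:-; in:P1
Tick 2: [PARSE:P2(v=1,ok=F), VALIDATE:P1(v=1,ok=F), TRANSFORM:-, EMIT:-] out:-; in:P2
Tick 3: [PARSE:P3(v=12,ok=F), VALIDATE:P2(v=1,ok=F), TRANSFORM:P1(v=0,ok=F), EMIT:-] out:-; in:P3
Tick 4: [PARSE:P4(v=15,ok=F), VALIDATE:P3(v=12,ok=T), TRANSFORM:P2(v=0,ok=F), EMIT:P1(v=0,ok=F)] out:-; in:P4
Tick 5: [PARSE:-, VALIDATE:P4(v=15,ok=F), TRANSFORM:P3(v=48,ok=T), EMIT:P2(v=0,ok=F)] out:P1(v=0); in:-
Tick 6: [PARSE:-, VALIDATE:-, TRANSFORM:P4(v=0,ok=F), EMIT:P3(v=48,ok=T)] out:P2(v=0); in:-
Tick 7: [PARSE:-, VALIDATE:-, TRANSFORM:-, EMIT:P4(v=0,ok=F)] out:P3(v=48); in:-
Tick 8: [PARSE:P5(v=3,ok=F), VALIDATE:-, TRANSFORM:-, EMIT:-] out:P4(v=0); in:P5
Emitted by tick 8: ['P1', 'P2', 'P3', 'P4']

Answer: 4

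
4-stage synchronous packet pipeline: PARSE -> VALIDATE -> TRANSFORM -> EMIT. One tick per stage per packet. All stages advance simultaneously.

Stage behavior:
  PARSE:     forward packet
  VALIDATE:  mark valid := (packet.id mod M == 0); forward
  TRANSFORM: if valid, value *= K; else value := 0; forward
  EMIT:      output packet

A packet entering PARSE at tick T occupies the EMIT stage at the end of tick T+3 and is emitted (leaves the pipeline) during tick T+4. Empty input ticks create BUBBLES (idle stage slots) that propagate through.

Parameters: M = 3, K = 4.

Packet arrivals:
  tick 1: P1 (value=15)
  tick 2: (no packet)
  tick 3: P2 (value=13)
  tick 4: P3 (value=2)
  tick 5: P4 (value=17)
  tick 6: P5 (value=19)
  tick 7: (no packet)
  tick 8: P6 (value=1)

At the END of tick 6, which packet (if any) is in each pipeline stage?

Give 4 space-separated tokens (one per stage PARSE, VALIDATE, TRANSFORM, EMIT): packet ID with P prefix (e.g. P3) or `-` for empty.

Answer: P5 P4 P3 P2

Derivation:
Tick 1: [PARSE:P1(v=15,ok=F), VALIDATE:-, TRANSFORM:-, EMIT:-] out:-; in:P1
Tick 2: [PARSE:-, VALIDATE:P1(v=15,ok=F), TRANSFORM:-, EMIT:-] out:-; in:-
Tick 3: [PARSE:P2(v=13,ok=F), VALIDATE:-, TRANSFORM:P1(v=0,ok=F), EMIT:-] out:-; in:P2
Tick 4: [PARSE:P3(v=2,ok=F), VALIDATE:P2(v=13,ok=F), TRANSFORM:-, EMIT:P1(v=0,ok=F)] out:-; in:P3
Tick 5: [PARSE:P4(v=17,ok=F), VALIDATE:P3(v=2,ok=T), TRANSFORM:P2(v=0,ok=F), EMIT:-] out:P1(v=0); in:P4
Tick 6: [PARSE:P5(v=19,ok=F), VALIDATE:P4(v=17,ok=F), TRANSFORM:P3(v=8,ok=T), EMIT:P2(v=0,ok=F)] out:-; in:P5
At end of tick 6: ['P5', 'P4', 'P3', 'P2']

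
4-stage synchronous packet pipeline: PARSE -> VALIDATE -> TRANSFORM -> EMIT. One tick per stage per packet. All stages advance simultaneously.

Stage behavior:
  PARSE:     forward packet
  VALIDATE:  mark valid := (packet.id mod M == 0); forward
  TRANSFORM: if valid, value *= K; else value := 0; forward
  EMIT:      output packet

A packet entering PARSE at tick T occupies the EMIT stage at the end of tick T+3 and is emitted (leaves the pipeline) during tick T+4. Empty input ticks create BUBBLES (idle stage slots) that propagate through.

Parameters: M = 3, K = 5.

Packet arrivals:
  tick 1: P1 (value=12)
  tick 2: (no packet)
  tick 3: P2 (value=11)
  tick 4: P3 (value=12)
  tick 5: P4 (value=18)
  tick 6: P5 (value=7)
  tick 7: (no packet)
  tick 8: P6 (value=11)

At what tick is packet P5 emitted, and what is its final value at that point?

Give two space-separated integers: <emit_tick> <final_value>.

Answer: 10 0

Derivation:
Tick 1: [PARSE:P1(v=12,ok=F), VALIDATE:-, TRANSFORM:-, EMIT:-] out:-; in:P1
Tick 2: [PARSE:-, VALIDATE:P1(v=12,ok=F), TRANSFORM:-, EMIT:-] out:-; in:-
Tick 3: [PARSE:P2(v=11,ok=F), VALIDATE:-, TRANSFORM:P1(v=0,ok=F), EMIT:-] out:-; in:P2
Tick 4: [PARSE:P3(v=12,ok=F), VALIDATE:P2(v=11,ok=F), TRANSFORM:-, EMIT:P1(v=0,ok=F)] out:-; in:P3
Tick 5: [PARSE:P4(v=18,ok=F), VALIDATE:P3(v=12,ok=T), TRANSFORM:P2(v=0,ok=F), EMIT:-] out:P1(v=0); in:P4
Tick 6: [PARSE:P5(v=7,ok=F), VALIDATE:P4(v=18,ok=F), TRANSFORM:P3(v=60,ok=T), EMIT:P2(v=0,ok=F)] out:-; in:P5
Tick 7: [PARSE:-, VALIDATE:P5(v=7,ok=F), TRANSFORM:P4(v=0,ok=F), EMIT:P3(v=60,ok=T)] out:P2(v=0); in:-
Tick 8: [PARSE:P6(v=11,ok=F), VALIDATE:-, TRANSFORM:P5(v=0,ok=F), EMIT:P4(v=0,ok=F)] out:P3(v=60); in:P6
Tick 9: [PARSE:-, VALIDATE:P6(v=11,ok=T), TRANSFORM:-, EMIT:P5(v=0,ok=F)] out:P4(v=0); in:-
Tick 10: [PARSE:-, VALIDATE:-, TRANSFORM:P6(v=55,ok=T), EMIT:-] out:P5(v=0); in:-
Tick 11: [PARSE:-, VALIDATE:-, TRANSFORM:-, EMIT:P6(v=55,ok=T)] out:-; in:-
Tick 12: [PARSE:-, VALIDATE:-, TRANSFORM:-, EMIT:-] out:P6(v=55); in:-
P5: arrives tick 6, valid=False (id=5, id%3=2), emit tick 10, final value 0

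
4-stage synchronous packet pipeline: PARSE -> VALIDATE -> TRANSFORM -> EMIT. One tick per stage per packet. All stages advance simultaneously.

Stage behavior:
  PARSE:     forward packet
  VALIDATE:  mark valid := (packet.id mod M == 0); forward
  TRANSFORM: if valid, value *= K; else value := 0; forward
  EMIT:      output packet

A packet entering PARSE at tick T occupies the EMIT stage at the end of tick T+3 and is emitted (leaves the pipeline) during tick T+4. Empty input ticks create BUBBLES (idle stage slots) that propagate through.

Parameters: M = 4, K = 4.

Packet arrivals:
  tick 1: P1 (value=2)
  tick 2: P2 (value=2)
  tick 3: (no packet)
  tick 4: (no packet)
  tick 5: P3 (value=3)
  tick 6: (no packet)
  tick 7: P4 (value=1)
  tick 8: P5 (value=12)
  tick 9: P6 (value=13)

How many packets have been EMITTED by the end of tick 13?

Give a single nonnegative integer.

Tick 1: [PARSE:P1(v=2,ok=F), VALIDATE:-, TRANSFORM:-, EMIT:-] out:-; in:P1
Tick 2: [PARSE:P2(v=2,ok=F), VALIDATE:P1(v=2,ok=F), TRANSFORM:-, EMIT:-] out:-; in:P2
Tick 3: [PARSE:-, VALIDATE:P2(v=2,ok=F), TRANSFORM:P1(v=0,ok=F), EMIT:-] out:-; in:-
Tick 4: [PARSE:-, VALIDATE:-, TRANSFORM:P2(v=0,ok=F), EMIT:P1(v=0,ok=F)] out:-; in:-
Tick 5: [PARSE:P3(v=3,ok=F), VALIDATE:-, TRANSFORM:-, EMIT:P2(v=0,ok=F)] out:P1(v=0); in:P3
Tick 6: [PARSE:-, VALIDATE:P3(v=3,ok=F), TRANSFORM:-, EMIT:-] out:P2(v=0); in:-
Tick 7: [PARSE:P4(v=1,ok=F), VALIDATE:-, TRANSFORM:P3(v=0,ok=F), EMIT:-] out:-; in:P4
Tick 8: [PARSE:P5(v=12,ok=F), VALIDATE:P4(v=1,ok=T), TRANSFORM:-, EMIT:P3(v=0,ok=F)] out:-; in:P5
Tick 9: [PARSE:P6(v=13,ok=F), VALIDATE:P5(v=12,ok=F), TRANSFORM:P4(v=4,ok=T), EMIT:-] out:P3(v=0); in:P6
Tick 10: [PARSE:-, VALIDATE:P6(v=13,ok=F), TRANSFORM:P5(v=0,ok=F), EMIT:P4(v=4,ok=T)] out:-; in:-
Tick 11: [PARSE:-, VALIDATE:-, TRANSFORM:P6(v=0,ok=F), EMIT:P5(v=0,ok=F)] out:P4(v=4); in:-
Tick 12: [PARSE:-, VALIDATE:-, TRANSFORM:-, EMIT:P6(v=0,ok=F)] out:P5(v=0); in:-
Tick 13: [PARSE:-, VALIDATE:-, TRANSFORM:-, EMIT:-] out:P6(v=0); in:-
Emitted by tick 13: ['P1', 'P2', 'P3', 'P4', 'P5', 'P6']

Answer: 6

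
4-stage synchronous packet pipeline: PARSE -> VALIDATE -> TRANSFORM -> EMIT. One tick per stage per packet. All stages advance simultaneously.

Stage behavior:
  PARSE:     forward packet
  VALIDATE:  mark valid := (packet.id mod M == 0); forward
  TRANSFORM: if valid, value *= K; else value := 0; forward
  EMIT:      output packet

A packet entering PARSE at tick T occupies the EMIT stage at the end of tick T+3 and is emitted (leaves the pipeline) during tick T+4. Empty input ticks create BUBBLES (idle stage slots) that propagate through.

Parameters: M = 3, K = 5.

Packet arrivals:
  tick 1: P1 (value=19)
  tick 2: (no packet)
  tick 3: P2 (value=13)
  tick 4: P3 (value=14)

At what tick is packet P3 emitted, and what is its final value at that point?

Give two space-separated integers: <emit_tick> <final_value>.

Answer: 8 70

Derivation:
Tick 1: [PARSE:P1(v=19,ok=F), VALIDATE:-, TRANSFORM:-, EMIT:-] out:-; in:P1
Tick 2: [PARSE:-, VALIDATE:P1(v=19,ok=F), TRANSFORM:-, EMIT:-] out:-; in:-
Tick 3: [PARSE:P2(v=13,ok=F), VALIDATE:-, TRANSFORM:P1(v=0,ok=F), EMIT:-] out:-; in:P2
Tick 4: [PARSE:P3(v=14,ok=F), VALIDATE:P2(v=13,ok=F), TRANSFORM:-, EMIT:P1(v=0,ok=F)] out:-; in:P3
Tick 5: [PARSE:-, VALIDATE:P3(v=14,ok=T), TRANSFORM:P2(v=0,ok=F), EMIT:-] out:P1(v=0); in:-
Tick 6: [PARSE:-, VALIDATE:-, TRANSFORM:P3(v=70,ok=T), EMIT:P2(v=0,ok=F)] out:-; in:-
Tick 7: [PARSE:-, VALIDATE:-, TRANSFORM:-, EMIT:P3(v=70,ok=T)] out:P2(v=0); in:-
Tick 8: [PARSE:-, VALIDATE:-, TRANSFORM:-, EMIT:-] out:P3(v=70); in:-
P3: arrives tick 4, valid=True (id=3, id%3=0), emit tick 8, final value 70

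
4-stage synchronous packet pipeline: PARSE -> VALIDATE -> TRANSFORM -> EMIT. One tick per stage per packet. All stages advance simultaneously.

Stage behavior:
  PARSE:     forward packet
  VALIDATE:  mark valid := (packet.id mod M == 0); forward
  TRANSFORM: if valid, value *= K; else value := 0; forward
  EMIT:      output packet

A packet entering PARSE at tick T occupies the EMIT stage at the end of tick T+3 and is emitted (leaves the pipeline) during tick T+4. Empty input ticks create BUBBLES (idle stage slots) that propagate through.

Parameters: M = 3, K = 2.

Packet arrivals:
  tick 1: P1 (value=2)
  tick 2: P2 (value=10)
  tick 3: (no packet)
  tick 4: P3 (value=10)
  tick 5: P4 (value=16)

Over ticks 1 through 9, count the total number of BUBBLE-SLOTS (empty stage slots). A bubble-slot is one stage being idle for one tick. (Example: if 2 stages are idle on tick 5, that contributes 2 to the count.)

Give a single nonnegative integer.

Tick 1: [PARSE:P1(v=2,ok=F), VALIDATE:-, TRANSFORM:-, EMIT:-] out:-; bubbles=3
Tick 2: [PARSE:P2(v=10,ok=F), VALIDATE:P1(v=2,ok=F), TRANSFORM:-, EMIT:-] out:-; bubbles=2
Tick 3: [PARSE:-, VALIDATE:P2(v=10,ok=F), TRANSFORM:P1(v=0,ok=F), EMIT:-] out:-; bubbles=2
Tick 4: [PARSE:P3(v=10,ok=F), VALIDATE:-, TRANSFORM:P2(v=0,ok=F), EMIT:P1(v=0,ok=F)] out:-; bubbles=1
Tick 5: [PARSE:P4(v=16,ok=F), VALIDATE:P3(v=10,ok=T), TRANSFORM:-, EMIT:P2(v=0,ok=F)] out:P1(v=0); bubbles=1
Tick 6: [PARSE:-, VALIDATE:P4(v=16,ok=F), TRANSFORM:P3(v=20,ok=T), EMIT:-] out:P2(v=0); bubbles=2
Tick 7: [PARSE:-, VALIDATE:-, TRANSFORM:P4(v=0,ok=F), EMIT:P3(v=20,ok=T)] out:-; bubbles=2
Tick 8: [PARSE:-, VALIDATE:-, TRANSFORM:-, EMIT:P4(v=0,ok=F)] out:P3(v=20); bubbles=3
Tick 9: [PARSE:-, VALIDATE:-, TRANSFORM:-, EMIT:-] out:P4(v=0); bubbles=4
Total bubble-slots: 20

Answer: 20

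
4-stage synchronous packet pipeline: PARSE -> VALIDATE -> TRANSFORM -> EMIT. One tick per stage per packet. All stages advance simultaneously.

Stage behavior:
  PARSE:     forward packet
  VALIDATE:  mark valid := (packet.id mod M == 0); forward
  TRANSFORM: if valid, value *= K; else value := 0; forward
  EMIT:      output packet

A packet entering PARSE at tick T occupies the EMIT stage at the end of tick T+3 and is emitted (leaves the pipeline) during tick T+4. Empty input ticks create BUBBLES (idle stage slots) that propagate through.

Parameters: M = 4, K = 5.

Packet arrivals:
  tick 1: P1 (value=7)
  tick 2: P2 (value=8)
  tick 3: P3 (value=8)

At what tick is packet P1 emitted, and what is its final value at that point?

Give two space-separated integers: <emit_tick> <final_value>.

Answer: 5 0

Derivation:
Tick 1: [PARSE:P1(v=7,ok=F), VALIDATE:-, TRANSFORM:-, EMIT:-] out:-; in:P1
Tick 2: [PARSE:P2(v=8,ok=F), VALIDATE:P1(v=7,ok=F), TRANSFORM:-, EMIT:-] out:-; in:P2
Tick 3: [PARSE:P3(v=8,ok=F), VALIDATE:P2(v=8,ok=F), TRANSFORM:P1(v=0,ok=F), EMIT:-] out:-; in:P3
Tick 4: [PARSE:-, VALIDATE:P3(v=8,ok=F), TRANSFORM:P2(v=0,ok=F), EMIT:P1(v=0,ok=F)] out:-; in:-
Tick 5: [PARSE:-, VALIDATE:-, TRANSFORM:P3(v=0,ok=F), EMIT:P2(v=0,ok=F)] out:P1(v=0); in:-
Tick 6: [PARSE:-, VALIDATE:-, TRANSFORM:-, EMIT:P3(v=0,ok=F)] out:P2(v=0); in:-
Tick 7: [PARSE:-, VALIDATE:-, TRANSFORM:-, EMIT:-] out:P3(v=0); in:-
P1: arrives tick 1, valid=False (id=1, id%4=1), emit tick 5, final value 0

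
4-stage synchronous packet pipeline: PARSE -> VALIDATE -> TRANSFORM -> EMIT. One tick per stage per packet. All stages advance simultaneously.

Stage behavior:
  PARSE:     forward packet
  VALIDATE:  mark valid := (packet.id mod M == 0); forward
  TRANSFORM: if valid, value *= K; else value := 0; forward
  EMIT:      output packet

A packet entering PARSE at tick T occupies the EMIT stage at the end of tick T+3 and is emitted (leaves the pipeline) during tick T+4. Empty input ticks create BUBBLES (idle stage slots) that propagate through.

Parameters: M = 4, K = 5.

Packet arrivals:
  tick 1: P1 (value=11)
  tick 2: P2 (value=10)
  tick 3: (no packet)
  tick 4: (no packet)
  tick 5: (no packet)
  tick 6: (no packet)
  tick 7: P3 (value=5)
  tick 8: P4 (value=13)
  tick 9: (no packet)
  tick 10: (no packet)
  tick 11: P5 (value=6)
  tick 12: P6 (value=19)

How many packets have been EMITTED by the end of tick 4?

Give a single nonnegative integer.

Tick 1: [PARSE:P1(v=11,ok=F), VALIDATE:-, TRANSFORM:-, EMIT:-] out:-; in:P1
Tick 2: [PARSE:P2(v=10,ok=F), VALIDATE:P1(v=11,ok=F), TRANSFORM:-, EMIT:-] out:-; in:P2
Tick 3: [PARSE:-, VALIDATE:P2(v=10,ok=F), TRANSFORM:P1(v=0,ok=F), EMIT:-] out:-; in:-
Tick 4: [PARSE:-, VALIDATE:-, TRANSFORM:P2(v=0,ok=F), EMIT:P1(v=0,ok=F)] out:-; in:-
Emitted by tick 4: []

Answer: 0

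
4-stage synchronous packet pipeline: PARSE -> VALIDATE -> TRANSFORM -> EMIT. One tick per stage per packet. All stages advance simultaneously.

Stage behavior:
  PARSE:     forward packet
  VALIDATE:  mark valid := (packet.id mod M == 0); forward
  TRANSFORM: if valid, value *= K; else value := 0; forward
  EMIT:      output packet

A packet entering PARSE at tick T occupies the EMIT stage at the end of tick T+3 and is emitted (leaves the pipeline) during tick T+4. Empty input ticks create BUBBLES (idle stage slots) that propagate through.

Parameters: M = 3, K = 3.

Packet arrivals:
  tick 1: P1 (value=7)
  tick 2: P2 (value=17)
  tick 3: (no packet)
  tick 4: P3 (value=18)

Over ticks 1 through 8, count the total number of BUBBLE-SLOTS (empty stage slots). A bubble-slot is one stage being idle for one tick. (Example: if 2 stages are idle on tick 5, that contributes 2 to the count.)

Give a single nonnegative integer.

Answer: 20

Derivation:
Tick 1: [PARSE:P1(v=7,ok=F), VALIDATE:-, TRANSFORM:-, EMIT:-] out:-; bubbles=3
Tick 2: [PARSE:P2(v=17,ok=F), VALIDATE:P1(v=7,ok=F), TRANSFORM:-, EMIT:-] out:-; bubbles=2
Tick 3: [PARSE:-, VALIDATE:P2(v=17,ok=F), TRANSFORM:P1(v=0,ok=F), EMIT:-] out:-; bubbles=2
Tick 4: [PARSE:P3(v=18,ok=F), VALIDATE:-, TRANSFORM:P2(v=0,ok=F), EMIT:P1(v=0,ok=F)] out:-; bubbles=1
Tick 5: [PARSE:-, VALIDATE:P3(v=18,ok=T), TRANSFORM:-, EMIT:P2(v=0,ok=F)] out:P1(v=0); bubbles=2
Tick 6: [PARSE:-, VALIDATE:-, TRANSFORM:P3(v=54,ok=T), EMIT:-] out:P2(v=0); bubbles=3
Tick 7: [PARSE:-, VALIDATE:-, TRANSFORM:-, EMIT:P3(v=54,ok=T)] out:-; bubbles=3
Tick 8: [PARSE:-, VALIDATE:-, TRANSFORM:-, EMIT:-] out:P3(v=54); bubbles=4
Total bubble-slots: 20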